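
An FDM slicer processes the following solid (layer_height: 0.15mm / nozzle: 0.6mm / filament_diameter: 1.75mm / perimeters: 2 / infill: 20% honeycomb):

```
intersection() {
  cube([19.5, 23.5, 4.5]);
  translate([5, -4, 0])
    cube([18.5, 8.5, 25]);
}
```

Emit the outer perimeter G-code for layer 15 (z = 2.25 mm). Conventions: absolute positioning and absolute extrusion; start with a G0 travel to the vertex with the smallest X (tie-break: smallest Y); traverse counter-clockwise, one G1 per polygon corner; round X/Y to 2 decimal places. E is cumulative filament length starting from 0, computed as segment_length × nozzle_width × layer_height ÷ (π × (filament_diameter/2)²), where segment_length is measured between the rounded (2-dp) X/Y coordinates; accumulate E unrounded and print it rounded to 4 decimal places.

At z = 2.25 mm: the cube (footprint 19.5×23.5) is included at this height; the cube at (5, -4) (footprint 18.5×8.5) is included at this height; Keeping only the common overlap: the 18.5×8.5 cube at (5, -4) partially overlaps the 19.5×23.5 cube; clipping to the common part keeps 65.25 mm² — 1 connected region. The outline is a single polygon with 4 vertices. Extrusion per mm of travel: 0.6 × 0.15 / (π × 0.875²) = 0.037418. Accumulating E over each segment gives final E = 1.4219.

G0 X5.00 Y0.00 Z2.25
G1 X19.50 Y0.00 E0.5426
G1 X19.50 Y4.50 E0.7109
G1 X5.00 Y4.50 E1.2535
G1 X5.00 Y0.00 E1.4219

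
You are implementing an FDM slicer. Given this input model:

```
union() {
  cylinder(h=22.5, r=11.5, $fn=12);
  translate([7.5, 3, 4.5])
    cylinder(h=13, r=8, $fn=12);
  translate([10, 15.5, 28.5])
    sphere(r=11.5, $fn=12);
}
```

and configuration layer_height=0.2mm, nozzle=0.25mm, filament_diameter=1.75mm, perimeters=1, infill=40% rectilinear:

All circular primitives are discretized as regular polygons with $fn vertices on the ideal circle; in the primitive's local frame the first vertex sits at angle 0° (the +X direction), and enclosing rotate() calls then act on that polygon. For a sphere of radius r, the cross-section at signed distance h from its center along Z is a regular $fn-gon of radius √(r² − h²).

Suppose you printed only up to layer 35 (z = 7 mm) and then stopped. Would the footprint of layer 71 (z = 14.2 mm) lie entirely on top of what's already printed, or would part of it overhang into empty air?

Compare the two slices. At z = 7: the cylinder: section is a regular 12-gon, circumradius r=11.5 (area = (12/2)·11.500²·sin(360°/12) = 396.75 mm²); the cylinder at (7.5, 3): section is a regular 12-gon, circumradius r=8 (area = (12/2)·8.000²·sin(360°/12) = 192.00 mm²); the sphere at (10, 15.5) is not intersected at this z (|z−center|=21.500 > r=11.5); Combining (union): the regions partially overlap — summed areas 588.75 mm² minus the doubly-counted overlap 129.98 mm² gives 458.77 mm² — area = 458.77 mm². At z = 14.2: the cylinder: section is a regular 12-gon, circumradius r=11.5 (area = (12/2)·11.500²·sin(360°/12) = 396.75 mm²); the cylinder at (7.5, 3): section is a regular 12-gon, circumradius r=8 (area = (12/2)·8.000²·sin(360°/12) = 192.00 mm²); the sphere at (10, 15.5) is absent (|z−center|=14.300 > r=11.5); Combining (union): the regions partially overlap — summed areas 588.75 mm² minus the doubly-counted overlap 129.98 mm² gives 458.77 mm² — area = 458.77 mm². Checking containment: the cross-section at z = 14.2 is a subset of the cross-section at z = 7.

entirely on top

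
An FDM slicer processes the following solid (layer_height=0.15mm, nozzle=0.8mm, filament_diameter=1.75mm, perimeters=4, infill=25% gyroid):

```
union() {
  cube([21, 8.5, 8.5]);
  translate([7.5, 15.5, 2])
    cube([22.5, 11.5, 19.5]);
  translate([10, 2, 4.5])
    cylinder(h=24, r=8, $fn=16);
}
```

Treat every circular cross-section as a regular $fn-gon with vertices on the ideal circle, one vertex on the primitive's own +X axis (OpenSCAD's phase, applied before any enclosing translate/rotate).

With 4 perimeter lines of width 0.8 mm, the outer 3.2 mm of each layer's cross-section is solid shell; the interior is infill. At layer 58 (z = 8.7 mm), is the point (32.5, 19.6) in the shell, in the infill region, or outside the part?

outside

At z = 8.7 mm: the cube is not intersected at this z (z outside [0, 8.5]); the cube at (7.5, 15.5) is present — its section is the full 22.5×11.5 rectangle; the r=8 cylinder at (10, 2) contributes a regular 16-gon of circumradius 8; Taking the union: the 2 present regions are separate (no shared area or edge), so areas and boundary lengths simply add and each stays a separate island — 2 connected regions. Overall, the cross-section has 2 separate islands. The nearest boundary edge runs (30.00, 27.00)→(30.00, 15.50); distance from the point to it = 2.50 mm. The point is not inside any of the regions above, so it lies outside the cross-section (2.50 mm from the nearest boundary).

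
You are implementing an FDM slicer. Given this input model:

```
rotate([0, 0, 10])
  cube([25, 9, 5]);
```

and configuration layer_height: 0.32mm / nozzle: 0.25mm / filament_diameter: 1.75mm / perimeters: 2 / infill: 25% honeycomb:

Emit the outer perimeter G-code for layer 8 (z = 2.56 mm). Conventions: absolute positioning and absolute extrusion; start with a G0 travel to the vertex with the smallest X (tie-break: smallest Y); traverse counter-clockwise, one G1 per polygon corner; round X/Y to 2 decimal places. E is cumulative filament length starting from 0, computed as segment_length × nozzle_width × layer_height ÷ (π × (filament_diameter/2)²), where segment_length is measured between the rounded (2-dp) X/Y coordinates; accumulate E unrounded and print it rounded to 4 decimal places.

At z = 2.56 mm: the cube is present — its section is the full 25×9 rectangle; (whole slice rotated 10° about Z — lengths, areas and connectivity unchanged). The outline is a single polygon with 4 vertices. Extrusion per mm of travel: 0.25 × 0.32 / (π × 0.875²) = 0.033260. Accumulating E over each segment gives final E = 2.2614.

G0 X-1.56 Y8.86 Z2.56
G1 X0.00 Y0.00 E0.2992
G1 X24.62 Y4.34 E1.1307
G1 X23.06 Y13.20 E1.4299
G1 X-1.56 Y8.86 E2.2614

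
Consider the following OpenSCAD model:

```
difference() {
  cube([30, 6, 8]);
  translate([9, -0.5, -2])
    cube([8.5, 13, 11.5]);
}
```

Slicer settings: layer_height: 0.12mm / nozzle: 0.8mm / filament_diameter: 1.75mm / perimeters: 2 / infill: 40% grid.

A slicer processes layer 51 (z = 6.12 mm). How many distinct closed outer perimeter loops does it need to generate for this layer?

2

At z = 6.12 mm: the cube (footprint 30×6) is included at this height; the 8.5×13 cube at (9, -0.5) contributes its full rectangle; Subtracting the remaining from the first: starting from the 30×6 cube, the 8.5×13 cube at (9, -0.5) partially overlaps it — only the 51.00 mm² overlap (of its 110.50 mm²) is removed, clipping the outline — 2 connected regions. The result has 2 disconnected regions.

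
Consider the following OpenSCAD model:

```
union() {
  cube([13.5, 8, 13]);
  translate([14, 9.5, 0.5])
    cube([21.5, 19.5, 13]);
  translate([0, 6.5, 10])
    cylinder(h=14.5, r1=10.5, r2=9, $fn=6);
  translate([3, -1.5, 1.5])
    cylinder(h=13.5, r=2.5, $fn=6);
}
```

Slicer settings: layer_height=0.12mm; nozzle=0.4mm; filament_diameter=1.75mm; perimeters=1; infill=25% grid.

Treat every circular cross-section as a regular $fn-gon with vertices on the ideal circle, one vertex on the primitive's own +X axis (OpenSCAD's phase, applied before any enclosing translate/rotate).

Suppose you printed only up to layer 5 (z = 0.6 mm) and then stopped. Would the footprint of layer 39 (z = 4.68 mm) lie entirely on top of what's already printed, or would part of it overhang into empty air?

Compare the two slices. At z = 0.6: the 13.5×8 cube contributes its full rectangle (area 108.00 mm²); the cube at (14, 9.5) (footprint 21.5×19.5) is included at this height (area 419.25 mm²); the cone at (0, 6.5) does not reach this height (z outside [10, 24.5]); the cylinder at (3, -1.5) is absent (z outside [1.5, 15]); Combining (union): the 2 present regions are separate (no shared area or edge), so areas and boundary lengths simply add and each stays a separate island — area = 527.25 mm². At z = 4.68: the cube (footprint 13.5×8) is included at this height (area 108.00 mm²); the 21.5×19.5 cube at (14, 9.5) contributes its full rectangle (area 419.25 mm²); the cone at (0, 6.5) does not reach this height (z outside [10, 24.5]); the r=2.5 cylinder at (3, -1.5) contributes a regular 6-gon of circumradius 2.5 (area = (6/2)·2.500²·sin(360°/6) = 16.24 mm²); Combining (union): the regions partially overlap — summed areas 543.49 mm² minus the doubly-counted overlap 1.92 mm² gives 541.57 mm² — area = 541.57 mm². Checking containment: at z = 4.68 the cross-section extends beyond the z = 0.6 cross-section by about 14.32 mm².

part overhangs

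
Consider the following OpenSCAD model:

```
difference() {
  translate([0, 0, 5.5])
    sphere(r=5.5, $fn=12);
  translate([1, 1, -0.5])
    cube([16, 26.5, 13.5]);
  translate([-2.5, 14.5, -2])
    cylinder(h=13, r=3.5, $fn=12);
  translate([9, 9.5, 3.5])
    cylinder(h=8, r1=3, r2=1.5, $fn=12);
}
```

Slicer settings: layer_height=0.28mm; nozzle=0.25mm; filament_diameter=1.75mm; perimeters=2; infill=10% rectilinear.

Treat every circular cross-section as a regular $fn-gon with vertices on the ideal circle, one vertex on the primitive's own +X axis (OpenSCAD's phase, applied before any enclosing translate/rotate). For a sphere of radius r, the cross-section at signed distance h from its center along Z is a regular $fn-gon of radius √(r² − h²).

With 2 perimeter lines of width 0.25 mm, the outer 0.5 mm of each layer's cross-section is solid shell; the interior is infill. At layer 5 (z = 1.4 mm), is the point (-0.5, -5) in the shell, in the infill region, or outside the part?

outside

At z = 1.4 mm: the r=5.5 sphere slices to a regular 12-gon of circumradius 3.666 (√(r²−h²) with h=4.1 from center); the cube at (1, 1) (footprint 16×26.5) is included at this height; the r=3.5 cylinder at (-2.5, 14.5) gives a regular 12-gon of circumradius 3.5 (constant along its height); the cone at (9, 9.5) is not intersected at this z (z outside [3.5, 11.5]); After the difference (first − rest): starting from the r=5.5 sphere, the 16×26.5 cube at (1, 1) partially overlaps it — only the 4.02 mm² overlap (of its 424.00 mm²) is removed, clipping the outline; the r=3.5 cylinder at (-2.5, 14.5) misses the remaining region (no effect) — 1 connected region. Overall, the cross-section is a single solid region. The nearest boundary edge runs (-0.00, -3.67)→(-1.83, -3.17); distance from the point to it = 1.42 mm. The point is not inside any of the regions above, so it lies outside the cross-section (1.42 mm from the nearest boundary).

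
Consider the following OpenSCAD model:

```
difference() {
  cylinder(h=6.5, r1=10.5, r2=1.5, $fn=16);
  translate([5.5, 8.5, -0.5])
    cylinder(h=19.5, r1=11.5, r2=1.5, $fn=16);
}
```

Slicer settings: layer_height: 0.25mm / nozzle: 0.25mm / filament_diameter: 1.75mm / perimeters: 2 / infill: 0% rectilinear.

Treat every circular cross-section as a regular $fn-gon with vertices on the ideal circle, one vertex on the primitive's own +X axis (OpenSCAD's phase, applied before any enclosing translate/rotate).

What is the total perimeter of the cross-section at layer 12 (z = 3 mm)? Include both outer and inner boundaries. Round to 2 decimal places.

At z = 3 mm: the cone (r1=10.5→r2=1.5) has section circumradius 6.346 here — a regular 16-gon (perimeter = 2·16·6.346·sin(180°/16) = 39.62 mm); the cone at (5.5, 8.5) (r1=11.5→r2=1.5) has section circumradius 9.705 here — a regular 16-gon (perimeter = 2·16·9.705·sin(180°/16) = 60.59 mm); Subtracting the remaining from the first: starting from the cone, the cone at (5.5, 8.5) partially overlaps it — only the 46.73 mm² overlap (of its 288.36 mm²) is removed, clipping the outline — boundary = 37.16 mm. Overall, the cross-section is a single solid region. Total boundary length (outer) = 37.16 mm.

37.16 mm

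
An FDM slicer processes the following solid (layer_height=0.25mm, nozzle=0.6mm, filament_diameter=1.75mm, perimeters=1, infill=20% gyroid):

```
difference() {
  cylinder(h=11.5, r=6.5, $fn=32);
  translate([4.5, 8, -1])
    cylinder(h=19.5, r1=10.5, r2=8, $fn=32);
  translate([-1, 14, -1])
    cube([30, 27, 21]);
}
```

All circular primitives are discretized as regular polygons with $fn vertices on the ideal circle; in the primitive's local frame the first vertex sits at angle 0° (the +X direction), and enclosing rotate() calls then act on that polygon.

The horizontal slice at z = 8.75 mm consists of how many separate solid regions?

At z = 8.75 mm: the r=6.5 cylinder gives a regular 32-gon of circumradius 6.5 (constant along its height); the cone at (4.5, 8) (r1=10.5→r2=8) has section circumradius 9.250 here — a regular 32-gon; the cube at (-1, 14) (footprint 30×27) is included at this height; After the difference (first − rest): starting from the r=6.5 cylinder, the cone at (4.5, 8) partially overlaps it — only the 56.49 mm² overlap (of its 267.08 mm²) is removed, clipping the outline; the 30×27 cube at (-1, 14) misses the remaining region (no effect) — 1 connected region. The result has 1 disconnected region.

1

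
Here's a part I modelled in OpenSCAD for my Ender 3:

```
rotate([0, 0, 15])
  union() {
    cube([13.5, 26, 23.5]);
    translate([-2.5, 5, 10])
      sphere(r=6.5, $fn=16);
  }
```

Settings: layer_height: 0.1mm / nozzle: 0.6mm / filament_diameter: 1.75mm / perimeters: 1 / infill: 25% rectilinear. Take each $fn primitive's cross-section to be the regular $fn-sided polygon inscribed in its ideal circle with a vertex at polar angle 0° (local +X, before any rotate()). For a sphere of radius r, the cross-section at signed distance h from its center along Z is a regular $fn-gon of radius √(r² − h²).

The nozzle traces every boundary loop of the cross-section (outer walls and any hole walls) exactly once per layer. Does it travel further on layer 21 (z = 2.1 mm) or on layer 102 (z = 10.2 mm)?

Layer 21 (z = 2.1): the cube (footprint 13.5×26) is included at this height (perimeter 79.00 mm); the sphere at (-2.5, 5) is absent (|z−center|=7.900 > r=6.5); Taking the union: only the 13.5×26 cube is present, so the union is just that shape — boundary = 79.00 mm; (whole slice rotated 15° about Z — lengths, areas and connectivity unchanged). So its perimeter = 79.00 mm. Layer 102 (z = 10.2): the cube (footprint 13.5×26) is included at this height (perimeter 79.00 mm); the sphere at (-2.5, 5): section is a regular 16-gon, circumradius = √(r²−h²) = √(6.5²−0.2²) = 6.497 (perimeter = 2·16·6.497·sin(180°/16) = 40.56 mm); Merging all regions: the regions partially overlap (shared area 32.63 mm²), so the edge portions inside another operand are dropped and the merged outline is re-measured after clipping — boundary = 93.69 mm; (whole slice rotated 15° about Z — lengths, areas and connectivity unchanged). So its perimeter = 93.69 mm. Layer 102 is larger (93.69 vs 79.00 mm).

layer 102 (z = 10.2 mm)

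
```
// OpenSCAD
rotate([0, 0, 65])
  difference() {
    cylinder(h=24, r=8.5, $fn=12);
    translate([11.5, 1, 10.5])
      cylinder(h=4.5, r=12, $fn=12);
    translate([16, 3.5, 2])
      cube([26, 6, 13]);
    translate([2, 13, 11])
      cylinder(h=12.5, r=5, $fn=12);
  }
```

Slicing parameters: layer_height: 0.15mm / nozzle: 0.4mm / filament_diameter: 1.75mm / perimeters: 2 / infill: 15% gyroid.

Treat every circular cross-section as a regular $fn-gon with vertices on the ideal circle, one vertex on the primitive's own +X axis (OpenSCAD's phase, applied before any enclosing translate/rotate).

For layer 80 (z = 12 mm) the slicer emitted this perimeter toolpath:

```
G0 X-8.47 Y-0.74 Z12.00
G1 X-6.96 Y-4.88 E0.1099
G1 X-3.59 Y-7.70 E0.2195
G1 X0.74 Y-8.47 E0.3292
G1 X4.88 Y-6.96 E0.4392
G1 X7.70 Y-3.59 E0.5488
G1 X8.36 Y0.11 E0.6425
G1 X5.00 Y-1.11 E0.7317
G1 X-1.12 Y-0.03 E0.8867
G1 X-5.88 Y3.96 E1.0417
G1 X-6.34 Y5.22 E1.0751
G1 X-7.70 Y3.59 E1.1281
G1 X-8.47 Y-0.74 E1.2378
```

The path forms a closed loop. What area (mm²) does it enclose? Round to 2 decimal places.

Apply the shoelace formula to the sequence of (X, Y) vertices; enclosed area = 121.80 mm².

121.80 mm²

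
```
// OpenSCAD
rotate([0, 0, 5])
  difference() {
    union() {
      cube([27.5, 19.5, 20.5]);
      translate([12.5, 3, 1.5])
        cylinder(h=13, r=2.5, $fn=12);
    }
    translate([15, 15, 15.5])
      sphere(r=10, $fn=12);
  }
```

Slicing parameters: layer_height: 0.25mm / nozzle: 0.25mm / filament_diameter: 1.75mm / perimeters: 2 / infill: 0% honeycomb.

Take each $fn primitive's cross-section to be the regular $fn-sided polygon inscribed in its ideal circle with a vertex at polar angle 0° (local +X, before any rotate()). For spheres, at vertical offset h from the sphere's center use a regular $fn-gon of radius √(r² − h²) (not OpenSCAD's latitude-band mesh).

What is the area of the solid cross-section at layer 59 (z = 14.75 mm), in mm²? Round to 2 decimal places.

At z = 14.75 mm: the cube is present — its section is the full 27.5×19.5 rectangle (area 536.25 mm²); the cylinder at (12.5, 3) is not intersected at this z (z outside [1.5, 14.5]); Merging all regions: only the 27.5×19.5 cube is present, so the union is just that shape — area = 536.25 mm²; the sphere at (15, 15): section is a regular 12-gon, circumradius = √(r²−h²) = √(10²−0.75²) = 9.972 (area = (12/2)·9.972²·sin(360°/12) = 298.31 mm²); Subtracting the remaining from the first: starting from the result so far (536.25 mm²), the r=10 sphere at (15, 15) partially overlaps it — only the 233.48 mm² overlap (of its 298.31 mm²) is removed, clipping the outline — area = 302.77 mm²; (rotated 5° about Z; rotation is an isometry so areas/perimeters/island counts are preserved). Overall, the cross-section is a single solid region. Net area = 302.77 mm².

302.77 mm²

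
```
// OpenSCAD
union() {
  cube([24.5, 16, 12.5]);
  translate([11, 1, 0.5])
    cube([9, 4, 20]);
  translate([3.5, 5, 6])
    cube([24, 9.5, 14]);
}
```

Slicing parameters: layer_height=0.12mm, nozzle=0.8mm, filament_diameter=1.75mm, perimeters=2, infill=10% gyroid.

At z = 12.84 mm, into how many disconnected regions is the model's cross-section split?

At z = 12.84 mm: the cube is absent (z outside [0, 12.5]); the cube at (11, 1) (footprint 9×4) is included at this height; the cube at (3.5, 5) (footprint 24×9.5) is included at this height; Combining (union): the 2 present regions share edge segments without overlapping in area, so areas simply add but the touching pieces fuse into one outline (the shared edge portions become interior and drop out of the boundary) — 1 connected region. The result has 1 disconnected region.

1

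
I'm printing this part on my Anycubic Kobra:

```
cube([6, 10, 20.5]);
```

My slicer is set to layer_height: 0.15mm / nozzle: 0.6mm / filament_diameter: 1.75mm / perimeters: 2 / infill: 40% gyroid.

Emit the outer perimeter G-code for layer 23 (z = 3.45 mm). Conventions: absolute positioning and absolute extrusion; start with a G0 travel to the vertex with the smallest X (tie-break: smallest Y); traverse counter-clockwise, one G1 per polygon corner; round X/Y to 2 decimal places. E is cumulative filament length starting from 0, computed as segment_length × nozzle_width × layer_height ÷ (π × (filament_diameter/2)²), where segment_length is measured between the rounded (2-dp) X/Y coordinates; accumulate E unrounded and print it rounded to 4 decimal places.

At z = 3.45 mm: the cube is present — its section is the full 6×10 rectangle. The outline is a single polygon with 4 vertices. Extrusion per mm of travel: 0.6 × 0.15 / (π × 0.875²) = 0.037418. Accumulating E over each segment gives final E = 1.1974.

G0 X0.00 Y0.00 Z3.45
G1 X6.00 Y0.00 E0.2245
G1 X6.00 Y10.00 E0.5987
G1 X0.00 Y10.00 E0.8232
G1 X0.00 Y0.00 E1.1974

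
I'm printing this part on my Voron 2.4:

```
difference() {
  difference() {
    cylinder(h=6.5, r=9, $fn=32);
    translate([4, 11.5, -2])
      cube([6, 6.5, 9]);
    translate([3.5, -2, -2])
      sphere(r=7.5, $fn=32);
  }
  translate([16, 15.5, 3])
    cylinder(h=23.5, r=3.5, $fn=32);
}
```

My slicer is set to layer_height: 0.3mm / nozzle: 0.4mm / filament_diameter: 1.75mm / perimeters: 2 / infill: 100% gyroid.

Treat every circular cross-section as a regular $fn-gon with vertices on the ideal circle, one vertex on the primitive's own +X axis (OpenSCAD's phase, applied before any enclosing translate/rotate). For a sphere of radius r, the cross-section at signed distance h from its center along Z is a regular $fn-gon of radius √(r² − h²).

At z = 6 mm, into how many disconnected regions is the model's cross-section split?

1

At z = 6 mm: the cylinder: section is a regular 32-gon, circumradius r=9; the 6×6.5 cube at (4, 11.5) contributes its full rectangle; the sphere at (3.5, -2) is absent (|z−center|=8.000 > r=7.5); Subtracting the remaining from the first: starting from the r=9 cylinder, the 6×6.5 cube at (4, 11.5) misses the remaining region (no effect) — 1 connected region; the r=3.5 cylinder at (16, 15.5) gives a regular 32-gon of circumradius 3.5 (constant along its height); Subtracting the remaining from the first: starting from that combined region, the r=3.5 cylinder at (16, 15.5) misses the remaining region (no effect) — 1 connected region. The result has 1 disconnected region.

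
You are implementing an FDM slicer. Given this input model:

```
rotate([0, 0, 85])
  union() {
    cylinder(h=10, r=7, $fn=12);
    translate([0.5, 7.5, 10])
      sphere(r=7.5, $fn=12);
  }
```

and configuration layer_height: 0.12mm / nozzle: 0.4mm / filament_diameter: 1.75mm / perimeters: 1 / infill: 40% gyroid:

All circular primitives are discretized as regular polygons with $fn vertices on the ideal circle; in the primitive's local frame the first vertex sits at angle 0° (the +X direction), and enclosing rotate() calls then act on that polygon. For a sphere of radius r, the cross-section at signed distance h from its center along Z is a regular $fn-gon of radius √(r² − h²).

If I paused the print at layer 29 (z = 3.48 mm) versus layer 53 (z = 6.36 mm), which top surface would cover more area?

layer 53 (z = 6.36 mm)

Layer 29 (z = 3.48): the cylinder: section is a regular 12-gon, circumradius r=7 (area = (12/2)·7.000²·sin(360°/12) = 147.00 mm²); the sphere at (0.5, 7.5): section is a regular 12-gon, circumradius = √(r²−h²) = √(7.5²−6.52²) = 3.707 (area = (12/2)·3.707²·sin(360°/12) = 41.22 mm²); Taking the union: the regions partially overlap — summed areas 188.22 mm² minus the doubly-counted overlap 13.69 mm² gives 174.53 mm² — area = 174.53 mm²; (rotated 85° about Z; rotation is an isometry so areas/perimeters/island counts are preserved). So its area = 174.53 mm². Layer 53 (z = 6.36): the cylinder: section is a regular 12-gon, circumradius r=7 (area = (12/2)·7.000²·sin(360°/12) = 147.00 mm²); the sphere at (0.5, 7.5): section is a regular 12-gon, circumradius = √(r²−h²) = √(7.5²−3.64²) = 6.557 (area = (12/2)·6.557²·sin(360°/12) = 129.00 mm²); Taking the union: the regions partially overlap — summed areas 276.00 mm² minus the doubly-counted overlap 43.75 mm² gives 232.25 mm² — area = 232.25 mm²; (rotated 85° about Z; rotation is an isometry so areas/perimeters/island counts are preserved). So its area = 232.25 mm². Layer 53 is larger (232.25 vs 174.53 mm²).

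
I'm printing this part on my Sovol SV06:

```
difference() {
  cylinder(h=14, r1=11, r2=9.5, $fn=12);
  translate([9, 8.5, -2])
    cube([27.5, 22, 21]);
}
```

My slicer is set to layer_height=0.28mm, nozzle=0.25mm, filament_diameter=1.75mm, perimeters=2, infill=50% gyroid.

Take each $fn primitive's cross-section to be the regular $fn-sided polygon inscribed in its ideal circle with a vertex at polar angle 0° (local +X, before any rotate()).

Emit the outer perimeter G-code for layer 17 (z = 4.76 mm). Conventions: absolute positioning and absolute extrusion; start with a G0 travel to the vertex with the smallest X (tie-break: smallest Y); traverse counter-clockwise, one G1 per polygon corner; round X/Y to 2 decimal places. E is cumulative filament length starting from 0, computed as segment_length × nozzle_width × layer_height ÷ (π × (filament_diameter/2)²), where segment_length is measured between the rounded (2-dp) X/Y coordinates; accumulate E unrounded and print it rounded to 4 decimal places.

G0 X-10.49 Y0.00 Z4.76
G1 X-9.08 Y-5.24 E0.1579
G1 X-5.25 Y-9.08 E0.3158
G1 X0.00 Y-10.49 E0.4740
G1 X5.25 Y-9.08 E0.6322
G1 X9.08 Y-5.25 E0.7898
G1 X10.49 Y0.00 E0.9480
G1 X9.08 Y5.24 E1.1059
G1 X5.25 Y9.08 E1.2638
G1 X0.00 Y10.49 E1.4220
G1 X-5.24 Y9.08 E1.5799
G1 X-9.08 Y5.24 E1.7379
G1 X-10.49 Y0.00 E1.8959

At z = 4.76 mm: the cone: at t=0.340 of its height the radius interpolates to r₁+(r₂−r₁)t = 10.490, giving a regular 12-gon of that circumradius; the cube at (9, 8.5) (footprint 27.5×22) is included at this height; Subtracting the remaining from the first: starting from the cone, the 27.5×22 cube at (9, 8.5) misses the remaining region (no effect) — 1 connected region. The outline is a single polygon with 12 vertices. Extrusion per mm of travel: 0.25 × 0.28 / (π × 0.875²) = 0.029103. Accumulating E over each segment gives final E = 1.8959.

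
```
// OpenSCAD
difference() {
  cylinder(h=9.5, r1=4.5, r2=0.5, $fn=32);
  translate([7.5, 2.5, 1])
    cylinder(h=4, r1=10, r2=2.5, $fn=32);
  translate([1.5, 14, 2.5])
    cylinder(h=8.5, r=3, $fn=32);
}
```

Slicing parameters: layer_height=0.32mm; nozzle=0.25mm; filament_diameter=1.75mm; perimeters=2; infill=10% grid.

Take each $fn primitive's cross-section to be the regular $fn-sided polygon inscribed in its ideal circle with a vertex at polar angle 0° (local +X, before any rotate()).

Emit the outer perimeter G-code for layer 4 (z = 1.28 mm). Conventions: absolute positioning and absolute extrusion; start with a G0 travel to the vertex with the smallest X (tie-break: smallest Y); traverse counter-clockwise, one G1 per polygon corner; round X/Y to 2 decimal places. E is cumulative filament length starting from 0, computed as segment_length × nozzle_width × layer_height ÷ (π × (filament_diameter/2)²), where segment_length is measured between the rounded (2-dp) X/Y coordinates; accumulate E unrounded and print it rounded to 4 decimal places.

At z = 1.28 mm: the cone: at t=0.135 of its height the radius interpolates to r₁+(r₂−r₁)t = 3.961, giving a regular 32-gon of that circumradius; the cone at (7.5, 2.5) contributes a regular 32-gon of circumradius 9.475 (interpolated between r1=10 and r2=2.5 at t=0.070); the cylinder at (1.5, 14) is not intersected at this z (z outside [2.5, 11]); After the difference (first − rest): starting from the cone, the cone at (7.5, 2.5) partially overlaps it — only the 34.37 mm² overlap (of its 280.23 mm²) is removed, clipping the outline — 1 connected region. The outline is a single polygon with 20 vertices. Extrusion per mm of travel: 0.25 × 0.32 / (π × 0.875²) = 0.033260. Accumulating E over each segment gives final E = 0.6329.

G0 X-3.96 Y0.00 Z1.28
G1 X-3.88 Y-0.77 E0.0257
G1 X-3.66 Y-1.52 E0.0517
G1 X-3.29 Y-2.20 E0.0775
G1 X-2.80 Y-2.80 E0.1033
G1 X-2.20 Y-3.29 E0.1290
G1 X-1.52 Y-3.66 E0.1548
G1 X-0.77 Y-3.88 E0.1808
G1 X0.00 Y-3.96 E0.2065
G1 X0.56 Y-3.91 E0.2252
G1 X-0.38 Y-2.76 E0.2746
G1 X-1.25 Y-1.13 E0.3361
G1 X-1.79 Y0.65 E0.3979
G1 X-1.97 Y2.50 E0.4598
G1 X-1.88 Y3.46 E0.4918
G1 X-2.20 Y3.29 E0.5039
G1 X-2.80 Y2.80 E0.5296
G1 X-3.29 Y2.20 E0.5554
G1 X-3.66 Y1.52 E0.5812
G1 X-3.88 Y0.77 E0.6072
G1 X-3.96 Y0.00 E0.6329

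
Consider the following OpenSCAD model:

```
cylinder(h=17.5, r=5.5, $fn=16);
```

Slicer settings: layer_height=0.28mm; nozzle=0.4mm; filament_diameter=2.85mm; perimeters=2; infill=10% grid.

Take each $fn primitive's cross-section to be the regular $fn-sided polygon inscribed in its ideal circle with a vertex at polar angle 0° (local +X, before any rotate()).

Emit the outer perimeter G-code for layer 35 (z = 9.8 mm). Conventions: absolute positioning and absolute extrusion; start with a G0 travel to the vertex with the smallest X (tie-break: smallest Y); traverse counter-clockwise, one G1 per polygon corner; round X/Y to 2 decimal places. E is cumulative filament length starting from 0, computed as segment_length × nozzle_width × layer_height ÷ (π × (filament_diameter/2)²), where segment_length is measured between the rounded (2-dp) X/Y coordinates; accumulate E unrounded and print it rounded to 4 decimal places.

G0 X-5.50 Y0.00 Z9.80
G1 X-5.08 Y-2.10 E0.0376
G1 X-3.89 Y-3.89 E0.0753
G1 X-2.10 Y-5.08 E0.1131
G1 X0.00 Y-5.50 E0.1507
G1 X2.10 Y-5.08 E0.1883
G1 X3.89 Y-3.89 E0.2260
G1 X5.08 Y-2.10 E0.2637
G1 X5.50 Y0.00 E0.3013
G1 X5.08 Y2.10 E0.3389
G1 X3.89 Y3.89 E0.3767
G1 X2.10 Y5.08 E0.4144
G1 X0.00 Y5.50 E0.4520
G1 X-2.10 Y5.08 E0.4896
G1 X-3.89 Y3.89 E0.5274
G1 X-5.08 Y2.10 E0.5651
G1 X-5.50 Y0.00 E0.6027

At z = 9.8 mm: the cylinder: section is a regular 16-gon, circumradius r=5.5. The outline is a single polygon with 16 vertices. Extrusion per mm of travel: 0.4 × 0.28 / (π × 1.425²) = 0.017557. Accumulating E over each segment gives final E = 0.6027.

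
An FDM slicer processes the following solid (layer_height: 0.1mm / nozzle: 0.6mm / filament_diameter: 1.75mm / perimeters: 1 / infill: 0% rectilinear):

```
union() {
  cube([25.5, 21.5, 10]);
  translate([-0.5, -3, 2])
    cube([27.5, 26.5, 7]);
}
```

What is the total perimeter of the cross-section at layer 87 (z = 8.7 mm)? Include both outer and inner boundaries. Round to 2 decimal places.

At z = 8.7 mm: the 25.5×21.5 cube contributes its full rectangle (perimeter 94.00 mm); the cube at (-0.5, -3) is present — its section is the full 27.5×26.5 rectangle (perimeter 108.00 mm); Merging all regions: the 25.5×21.5 cube lies entirely inside the 27.5×26.5 cube at (-0.5, -3), so the union is just the 27.5×26.5 cube at (-0.5, -3) — boundary = 108.00 mm. Overall, the cross-section is a single solid region. Total boundary length (outer) = 108.00 mm.

108.00 mm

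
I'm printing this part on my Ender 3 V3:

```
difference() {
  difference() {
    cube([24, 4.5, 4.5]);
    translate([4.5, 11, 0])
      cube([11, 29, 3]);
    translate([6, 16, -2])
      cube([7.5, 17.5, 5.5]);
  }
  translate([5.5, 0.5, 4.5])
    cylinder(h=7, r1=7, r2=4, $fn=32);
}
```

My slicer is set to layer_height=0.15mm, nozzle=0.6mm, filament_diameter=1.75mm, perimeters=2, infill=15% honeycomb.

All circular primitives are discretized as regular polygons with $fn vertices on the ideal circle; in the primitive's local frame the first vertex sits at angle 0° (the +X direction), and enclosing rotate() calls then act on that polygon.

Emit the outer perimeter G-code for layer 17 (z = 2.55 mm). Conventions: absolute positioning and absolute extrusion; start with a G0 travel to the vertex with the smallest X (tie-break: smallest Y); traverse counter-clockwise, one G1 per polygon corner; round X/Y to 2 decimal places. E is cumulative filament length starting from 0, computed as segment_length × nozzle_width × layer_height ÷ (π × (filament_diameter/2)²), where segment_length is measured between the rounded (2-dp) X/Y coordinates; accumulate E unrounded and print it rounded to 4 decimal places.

At z = 2.55 mm: the cube (footprint 24×4.5) is included at this height; the 11×29 cube at (4.5, 11) contributes its full rectangle; the 7.5×17.5 cube at (6, 16) contributes its full rectangle; Taking the first minus the rest: starting from the 24×4.5 cube, the 11×29 cube at (4.5, 11) misses the remaining region (no effect); the 7.5×17.5 cube at (6, 16) misses the remaining region (no effect) — 1 connected region; the cone at (5.5, 0.5) is not intersected at this z (z outside [4.5, 11.5]); Subtracting the remaining from the first: none of the subtracted shapes is present at this height, so the result so far is unchanged — 1 connected region. The outline is a single polygon with 4 vertices. Extrusion per mm of travel: 0.6 × 0.15 / (π × 0.875²) = 0.037418. Accumulating E over each segment gives final E = 2.1328.

G0 X0.00 Y0.00 Z2.55
G1 X24.00 Y0.00 E0.8980
G1 X24.00 Y4.50 E1.0664
G1 X0.00 Y4.50 E1.9644
G1 X0.00 Y0.00 E2.1328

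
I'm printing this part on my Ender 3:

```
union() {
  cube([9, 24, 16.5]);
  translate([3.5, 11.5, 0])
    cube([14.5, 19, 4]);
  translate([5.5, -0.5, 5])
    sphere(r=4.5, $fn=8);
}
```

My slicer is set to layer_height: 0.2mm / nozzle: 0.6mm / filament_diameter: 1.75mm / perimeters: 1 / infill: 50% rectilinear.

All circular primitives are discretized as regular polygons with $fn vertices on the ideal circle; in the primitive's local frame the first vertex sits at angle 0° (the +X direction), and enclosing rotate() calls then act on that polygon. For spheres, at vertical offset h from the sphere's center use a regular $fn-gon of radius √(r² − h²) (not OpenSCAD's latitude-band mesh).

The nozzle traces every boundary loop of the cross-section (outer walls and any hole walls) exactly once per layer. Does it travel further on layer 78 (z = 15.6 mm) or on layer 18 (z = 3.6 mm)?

Layer 78 (z = 15.6): the 9×24 cube contributes its full rectangle (perimeter 66.00 mm); the cube at (3.5, 11.5) is absent (z outside [0, 4]); the sphere at (5.5, -0.5) is not intersected at this z (|z−center|=10.600 > r=4.5); Combining (union): only the 9×24 cube is present, so the union is just that shape — boundary = 66.00 mm. So its perimeter = 66.00 mm. Layer 18 (z = 3.6): the 9×24 cube contributes its full rectangle (perimeter 66.00 mm); the cube at (3.5, 11.5) is present — its section is the full 14.5×19 rectangle (perimeter 67.00 mm); the r=4.5 sphere at (5.5, -0.5) contributes a regular 8-gon of circumradius √(4.5²−1.4²) = 4.277 (perimeter = 2·8·4.277·sin(180°/8) = 26.19 mm); Taking the union: the regions partially overlap (shared area 90.05 mm²), so the edge portions inside another operand are dropped and the merged outline is re-measured after clipping — boundary = 103.72 mm. So its perimeter = 103.72 mm. Layer 18 is larger (103.72 vs 66.00 mm).

layer 18 (z = 3.6 mm)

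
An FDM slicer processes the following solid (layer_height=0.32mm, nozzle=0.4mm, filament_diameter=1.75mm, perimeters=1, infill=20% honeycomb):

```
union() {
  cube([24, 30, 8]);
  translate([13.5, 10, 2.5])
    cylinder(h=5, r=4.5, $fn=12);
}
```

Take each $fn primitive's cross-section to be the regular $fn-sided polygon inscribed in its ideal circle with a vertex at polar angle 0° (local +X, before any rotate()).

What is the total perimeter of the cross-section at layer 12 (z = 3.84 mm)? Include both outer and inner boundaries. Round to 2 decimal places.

At z = 3.84 mm: the cube (footprint 24×30) is included at this height (perimeter 108.00 mm); the r=4.5 cylinder at (13.5, 10) contributes a regular 12-gon of circumradius 4.5 (perimeter = 2·12·4.500·sin(180°/12) = 27.95 mm); Taking the union: the r=4.5 cylinder at (13.5, 10) lies entirely inside the 24×30 cube, so the union is just the 24×30 cube — boundary = 108.00 mm. Overall, the cross-section is a single solid region. Total boundary length (outer) = 108.00 mm.

108.00 mm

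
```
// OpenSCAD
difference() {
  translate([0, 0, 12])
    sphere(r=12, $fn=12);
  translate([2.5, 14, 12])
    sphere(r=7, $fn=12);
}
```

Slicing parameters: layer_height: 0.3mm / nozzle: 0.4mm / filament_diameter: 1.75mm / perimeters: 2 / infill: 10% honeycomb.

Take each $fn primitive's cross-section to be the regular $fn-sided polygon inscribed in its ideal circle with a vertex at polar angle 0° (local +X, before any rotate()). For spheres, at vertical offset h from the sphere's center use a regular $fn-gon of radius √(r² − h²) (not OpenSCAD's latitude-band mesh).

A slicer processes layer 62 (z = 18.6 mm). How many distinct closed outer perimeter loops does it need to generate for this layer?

At z = 18.6 mm: the r=12 sphere contributes a regular 12-gon of circumradius √(12²−6.6²) = 10.022; the sphere at (2.5, 14): section is a regular 12-gon, circumradius = √(r²−h²) = √(7²−6.6²) = 2.332; Subtracting the remaining from the first: starting from the r=12 sphere, the r=7 sphere at (2.5, 14) misses the remaining region (no effect) — 1 connected region. The result has 1 disconnected region.

1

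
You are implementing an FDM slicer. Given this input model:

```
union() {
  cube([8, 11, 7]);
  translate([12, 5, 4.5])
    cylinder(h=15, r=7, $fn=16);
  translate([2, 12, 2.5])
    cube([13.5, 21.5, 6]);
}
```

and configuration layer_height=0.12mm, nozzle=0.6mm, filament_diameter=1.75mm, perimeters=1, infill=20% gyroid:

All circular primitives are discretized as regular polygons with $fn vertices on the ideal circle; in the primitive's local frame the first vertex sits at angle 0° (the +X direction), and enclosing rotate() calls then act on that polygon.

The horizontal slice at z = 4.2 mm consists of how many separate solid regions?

2

At z = 4.2 mm: the 8×11 cube contributes its full rectangle; the cylinder at (12, 5) does not reach this height (z outside [4.5, 19.5]); the cube at (2, 12) is present — its section is the full 13.5×21.5 rectangle; Taking the union: the 2 present regions are separate (no shared area or edge), so areas and boundary lengths simply add and each stays a separate island — 2 connected regions. The result has 2 disconnected regions.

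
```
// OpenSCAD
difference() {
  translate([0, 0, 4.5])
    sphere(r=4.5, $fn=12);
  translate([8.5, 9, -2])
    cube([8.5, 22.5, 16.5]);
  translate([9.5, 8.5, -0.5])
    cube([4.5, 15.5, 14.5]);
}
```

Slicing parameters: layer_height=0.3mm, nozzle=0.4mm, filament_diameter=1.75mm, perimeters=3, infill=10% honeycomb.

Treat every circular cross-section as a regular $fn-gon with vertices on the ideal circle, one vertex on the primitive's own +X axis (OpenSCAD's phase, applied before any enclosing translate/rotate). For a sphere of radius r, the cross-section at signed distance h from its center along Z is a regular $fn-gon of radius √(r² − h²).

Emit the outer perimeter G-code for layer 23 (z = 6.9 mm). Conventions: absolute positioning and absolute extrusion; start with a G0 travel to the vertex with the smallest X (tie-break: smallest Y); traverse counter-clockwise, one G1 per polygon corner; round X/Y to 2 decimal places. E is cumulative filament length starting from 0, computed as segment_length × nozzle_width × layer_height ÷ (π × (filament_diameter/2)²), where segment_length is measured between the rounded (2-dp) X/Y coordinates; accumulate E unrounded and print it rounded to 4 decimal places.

At z = 6.9 mm: the r=4.5 sphere slices to a regular 12-gon of circumradius 3.807 (√(r²−h²) with h=2.4 from center); the cube at (8.5, 9) (footprint 8.5×22.5) is included at this height; the cube at (9.5, 8.5) (footprint 4.5×15.5) is included at this height; Taking the first minus the rest: starting from the r=4.5 sphere, the 8.5×22.5 cube at (8.5, 9) misses the remaining region (no effect); the 4.5×15.5 cube at (9.5, 8.5) misses the remaining region (no effect) — 1 connected region. The outline is a single polygon with 12 vertices. Extrusion per mm of travel: 0.4 × 0.3 / (π × 0.875²) = 0.049890. Accumulating E over each segment gives final E = 1.1803.

G0 X-3.81 Y0.00 Z6.90
G1 X-3.30 Y-1.90 E0.0981
G1 X-1.90 Y-3.30 E0.1969
G1 X0.00 Y-3.81 E0.2951
G1 X1.90 Y-3.30 E0.3932
G1 X3.30 Y-1.90 E0.4920
G1 X3.81 Y0.00 E0.5901
G1 X3.30 Y1.90 E0.6883
G1 X1.90 Y3.30 E0.7871
G1 X0.00 Y3.81 E0.8852
G1 X-1.90 Y3.30 E0.9834
G1 X-3.30 Y1.90 E1.0821
G1 X-3.81 Y0.00 E1.1803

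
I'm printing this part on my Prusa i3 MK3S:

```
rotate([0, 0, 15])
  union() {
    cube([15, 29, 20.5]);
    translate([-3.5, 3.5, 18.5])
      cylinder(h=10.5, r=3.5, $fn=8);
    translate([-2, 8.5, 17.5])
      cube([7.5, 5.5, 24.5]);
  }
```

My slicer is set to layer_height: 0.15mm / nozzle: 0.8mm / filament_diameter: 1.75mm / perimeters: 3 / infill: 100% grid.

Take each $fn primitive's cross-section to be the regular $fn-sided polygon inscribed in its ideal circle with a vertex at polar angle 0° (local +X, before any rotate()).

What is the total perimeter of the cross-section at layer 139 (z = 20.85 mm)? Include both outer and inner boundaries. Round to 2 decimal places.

At z = 20.85 mm: the cube is not intersected at this z (z outside [0, 20.5]); the r=3.5 cylinder at (-3.5, 3.5) contributes a regular 8-gon of circumradius 3.5 (perimeter = 2·8·3.500·sin(180°/8) = 21.43 mm); the 7.5×5.5 cube at (-2, 8.5) contributes its full rectangle (perimeter 26.00 mm); Combining (union): the 2 present regions are separate (no shared area or edge), so areas and boundary lengths simply add and each stays a separate island — boundary = 47.43 mm; (whole slice rotated 15° about Z — lengths, areas and connectivity unchanged). Overall, the cross-section has 2 separate islands. Total boundary length (outer) = 47.43 mm.

47.43 mm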